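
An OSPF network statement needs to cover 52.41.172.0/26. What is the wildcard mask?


Subnet mask: 255.255.255.192
Wildcard = 255.255.255.255 - subnet mask
255 - 255 = 0
255 - 255 = 0
255 - 255 = 0
255 - 192 = 63
Wildcard: 0.0.0.63


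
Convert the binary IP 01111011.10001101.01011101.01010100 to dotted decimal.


01111011 = 123
10001101 = 141
01011101 = 93
01010100 = 84
IP: 123.141.93.84


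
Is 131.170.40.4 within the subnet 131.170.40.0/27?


Subnet network: 131.170.40.0
Test IP AND mask: 131.170.40.0
Yes, 131.170.40.4 is in 131.170.40.0/27


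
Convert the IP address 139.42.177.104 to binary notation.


139 = 10001011
42 = 00101010
177 = 10110001
104 = 01101000
Binary: 10001011.00101010.10110001.01101000


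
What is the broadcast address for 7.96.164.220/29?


Network: 7.96.164.216/29
Host bits = 3
Set all host bits to 1:
Broadcast: 7.96.164.223


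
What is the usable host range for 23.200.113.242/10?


Network: 23.192.0.0
Broadcast: 23.255.255.255
First usable = network + 1
Last usable = broadcast - 1
Range: 23.192.0.1 to 23.255.255.254


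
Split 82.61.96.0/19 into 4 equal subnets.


New prefix = 19 + 2 = 21
Each subnet has 2048 addresses
  82.61.96.0/21
  82.61.104.0/21
  82.61.112.0/21
  82.61.120.0/21
Subnets: 82.61.96.0/21, 82.61.104.0/21, 82.61.112.0/21, 82.61.120.0/21


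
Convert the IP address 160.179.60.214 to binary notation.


160 = 10100000
179 = 10110011
60 = 00111100
214 = 11010110
Binary: 10100000.10110011.00111100.11010110


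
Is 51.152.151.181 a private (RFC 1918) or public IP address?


RFC 1918 private ranges:
  10.0.0.0/8 (10.0.0.0 - 10.255.255.255)
  172.16.0.0/12 (172.16.0.0 - 172.31.255.255)
  192.168.0.0/16 (192.168.0.0 - 192.168.255.255)
Public (not in any RFC 1918 range)


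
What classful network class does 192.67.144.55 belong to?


First octet: 192
Binary: 11000000
110xxxxx -> Class C (192-223)
Class C, default mask 255.255.255.0 (/24)


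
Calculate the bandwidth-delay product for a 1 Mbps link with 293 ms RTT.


BDP = bandwidth * RTT
= 1 Mbps * 293 ms
= 1 * 1e6 * 293 / 1000 bits
= 293000 bits
= 36625 bytes
= 35.7666 KB
BDP = 293000 bits (36625 bytes)


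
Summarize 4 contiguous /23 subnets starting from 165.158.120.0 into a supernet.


Original prefix: /23
Number of subnets: 4 = 2^2
New prefix = 23 - 2 = 21
Supernet: 165.158.120.0/21


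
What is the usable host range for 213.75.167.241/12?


Network: 213.64.0.0
Broadcast: 213.79.255.255
First usable = network + 1
Last usable = broadcast - 1
Range: 213.64.0.1 to 213.79.255.254


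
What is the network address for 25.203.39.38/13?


IP:   00011001.11001011.00100111.00100110
Mask: 11111111.11111000.00000000.00000000
AND operation:
Net:  00011001.11001000.00000000.00000000
Network: 25.200.0.0/13


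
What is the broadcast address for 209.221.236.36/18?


Network: 209.221.192.0/18
Host bits = 14
Set all host bits to 1:
Broadcast: 209.221.255.255


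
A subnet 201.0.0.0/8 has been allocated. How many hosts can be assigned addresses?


Host bits = 32 - 8 = 24
Total addresses = 2^24 = 16777216
Usable = total - 2 (network and broadcast)
Usable hosts: 16777214


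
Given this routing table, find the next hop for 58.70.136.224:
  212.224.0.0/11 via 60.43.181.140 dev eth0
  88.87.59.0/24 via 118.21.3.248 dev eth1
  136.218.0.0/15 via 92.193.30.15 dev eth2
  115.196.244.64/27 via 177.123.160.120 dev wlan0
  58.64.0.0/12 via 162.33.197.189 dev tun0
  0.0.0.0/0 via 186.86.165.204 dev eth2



Longest prefix match for 58.70.136.224:
  /11 212.224.0.0: no
  /24 88.87.59.0: no
  /15 136.218.0.0: no
  /27 115.196.244.64: no
  /12 58.64.0.0: MATCH
  /0 0.0.0.0: MATCH
Selected: next-hop 162.33.197.189 via tun0 (matched /12)


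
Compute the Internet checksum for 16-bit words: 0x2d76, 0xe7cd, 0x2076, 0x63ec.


Sum all words (with carry folding):
+ 0x2d76 = 0x2d76
+ 0xe7cd = 0x1544
+ 0x2076 = 0x35ba
+ 0x63ec = 0x99a6
One's complement: ~0x99a6
Checksum = 0x6659


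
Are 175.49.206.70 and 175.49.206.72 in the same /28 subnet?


Mask: 255.255.255.240
175.49.206.70 AND mask = 175.49.206.64
175.49.206.72 AND mask = 175.49.206.64
Yes, same subnet (175.49.206.64)


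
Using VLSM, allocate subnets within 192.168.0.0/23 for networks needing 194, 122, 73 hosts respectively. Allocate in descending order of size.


194 hosts -> /24 (254 usable): 192.168.0.0/24
122 hosts -> /25 (126 usable): 192.168.1.0/25
73 hosts -> /25 (126 usable): 192.168.1.128/25
Allocation: 192.168.0.0/24 (194 hosts, 254 usable); 192.168.1.0/25 (122 hosts, 126 usable); 192.168.1.128/25 (73 hosts, 126 usable)


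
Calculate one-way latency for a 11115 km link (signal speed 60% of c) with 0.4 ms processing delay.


Speed = 0.6 * 3e5 km/s = 180000 km/s
Propagation delay = 11115 / 180000 = 0.0617 s = 61.75 ms
Processing delay = 0.4 ms
Total one-way latency = 62.15 ms


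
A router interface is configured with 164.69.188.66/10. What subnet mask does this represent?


/10 means 10 network bits, 22 host bits
Binary: 11111111110000000000000000000000
Mask: 255.192.0.0


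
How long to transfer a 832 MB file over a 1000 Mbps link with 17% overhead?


Effective throughput = 1000 * (1 - 17/100) = 830 Mbps
File size in Mb = 832 * 8 = 6656 Mb
Time = 6656 / 830
Time = 8.0193 seconds


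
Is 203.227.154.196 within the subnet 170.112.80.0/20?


Subnet network: 170.112.80.0
Test IP AND mask: 203.227.144.0
No, 203.227.154.196 is not in 170.112.80.0/20


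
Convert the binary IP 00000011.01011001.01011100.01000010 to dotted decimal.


00000011 = 3
01011001 = 89
01011100 = 92
01000010 = 66
IP: 3.89.92.66


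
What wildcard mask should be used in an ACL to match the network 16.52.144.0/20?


Subnet mask: 255.255.240.0
Wildcard = 255.255.255.255 - subnet mask
255 - 255 = 0
255 - 255 = 0
255 - 240 = 15
255 - 0 = 255
Wildcard: 0.0.15.255


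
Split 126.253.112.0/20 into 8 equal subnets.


New prefix = 20 + 3 = 23
Each subnet has 512 addresses
  126.253.112.0/23
  126.253.114.0/23
  126.253.116.0/23
  126.253.118.0/23
  126.253.120.0/23
  126.253.122.0/23
  126.253.124.0/23
  126.253.126.0/23
Subnets: 126.253.112.0/23, 126.253.114.0/23, 126.253.116.0/23, 126.253.118.0/23, 126.253.120.0/23, 126.253.122.0/23, 126.253.124.0/23, 126.253.126.0/23


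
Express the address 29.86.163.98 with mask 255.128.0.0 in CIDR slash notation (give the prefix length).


Binary: 11111111.10000000.00000000.00000000
Count leading 1s
Prefix: /9


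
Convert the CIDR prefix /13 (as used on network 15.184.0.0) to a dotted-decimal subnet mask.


/13 means 13 network bits, 19 host bits
Binary: 11111111111110000000000000000000
Mask: 255.248.0.0


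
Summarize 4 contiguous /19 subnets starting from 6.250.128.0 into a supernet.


Original prefix: /19
Number of subnets: 4 = 2^2
New prefix = 19 - 2 = 17
Supernet: 6.250.128.0/17


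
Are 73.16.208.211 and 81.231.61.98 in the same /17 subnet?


Mask: 255.255.128.0
73.16.208.211 AND mask = 73.16.128.0
81.231.61.98 AND mask = 81.231.0.0
No, different subnets (73.16.128.0 vs 81.231.0.0)


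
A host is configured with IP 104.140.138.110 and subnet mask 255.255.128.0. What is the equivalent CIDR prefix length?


Binary: 11111111.11111111.10000000.00000000
Count leading 1s
Prefix: /17


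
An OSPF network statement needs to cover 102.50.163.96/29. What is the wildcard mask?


Subnet mask: 255.255.255.248
Wildcard = 255.255.255.255 - subnet mask
255 - 255 = 0
255 - 255 = 0
255 - 255 = 0
255 - 248 = 7
Wildcard: 0.0.0.7


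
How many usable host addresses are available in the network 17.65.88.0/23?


Host bits = 32 - 23 = 9
Total addresses = 2^9 = 512
Usable = total - 2 (network and broadcast)
Usable hosts: 510


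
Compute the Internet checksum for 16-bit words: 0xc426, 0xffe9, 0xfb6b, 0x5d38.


Sum all words (with carry folding):
+ 0xc426 = 0xc426
+ 0xffe9 = 0xc410
+ 0xfb6b = 0xbf7c
+ 0x5d38 = 0x1cb5
One's complement: ~0x1cb5
Checksum = 0xe34a


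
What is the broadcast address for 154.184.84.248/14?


Network: 154.184.0.0/14
Host bits = 18
Set all host bits to 1:
Broadcast: 154.187.255.255


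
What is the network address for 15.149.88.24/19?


IP:   00001111.10010101.01011000.00011000
Mask: 11111111.11111111.11100000.00000000
AND operation:
Net:  00001111.10010101.01000000.00000000
Network: 15.149.64.0/19


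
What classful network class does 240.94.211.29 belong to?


First octet: 240
Binary: 11110000
1111xxxx -> Class E (240-255)
Class E (reserved), default mask N/A


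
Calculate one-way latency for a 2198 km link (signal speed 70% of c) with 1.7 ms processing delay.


Speed = 0.7 * 3e5 km/s = 210000 km/s
Propagation delay = 2198 / 210000 = 0.0105 s = 10.4667 ms
Processing delay = 1.7 ms
Total one-way latency = 12.1667 ms


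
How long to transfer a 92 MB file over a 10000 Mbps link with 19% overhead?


Effective throughput = 10000 * (1 - 19/100) = 8100.0 Mbps
File size in Mb = 92 * 8 = 736 Mb
Time = 736 / 8100.0
Time = 0.0909 seconds


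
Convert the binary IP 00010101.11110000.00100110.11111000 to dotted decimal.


00010101 = 21
11110000 = 240
00100110 = 38
11111000 = 248
IP: 21.240.38.248


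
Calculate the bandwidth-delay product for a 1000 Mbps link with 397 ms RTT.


BDP = bandwidth * RTT
= 1000 Mbps * 397 ms
= 1000 * 1e6 * 397 / 1000 bits
= 397000000 bits
= 49625000 bytes
= 48461.9141 KB
BDP = 397000000 bits (49625000 bytes)


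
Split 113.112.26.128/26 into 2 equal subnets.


New prefix = 26 + 1 = 27
Each subnet has 32 addresses
  113.112.26.128/27
  113.112.26.160/27
Subnets: 113.112.26.128/27, 113.112.26.160/27


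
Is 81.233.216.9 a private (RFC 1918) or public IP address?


RFC 1918 private ranges:
  10.0.0.0/8 (10.0.0.0 - 10.255.255.255)
  172.16.0.0/12 (172.16.0.0 - 172.31.255.255)
  192.168.0.0/16 (192.168.0.0 - 192.168.255.255)
Public (not in any RFC 1918 range)


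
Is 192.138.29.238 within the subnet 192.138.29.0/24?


Subnet network: 192.138.29.0
Test IP AND mask: 192.138.29.0
Yes, 192.138.29.238 is in 192.138.29.0/24


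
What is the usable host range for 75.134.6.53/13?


Network: 75.128.0.0
Broadcast: 75.135.255.255
First usable = network + 1
Last usable = broadcast - 1
Range: 75.128.0.1 to 75.135.255.254


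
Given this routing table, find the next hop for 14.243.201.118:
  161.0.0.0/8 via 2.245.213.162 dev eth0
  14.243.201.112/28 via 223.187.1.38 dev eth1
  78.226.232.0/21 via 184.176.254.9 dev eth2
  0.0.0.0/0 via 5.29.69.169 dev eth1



Longest prefix match for 14.243.201.118:
  /8 161.0.0.0: no
  /28 14.243.201.112: MATCH
  /21 78.226.232.0: no
  /0 0.0.0.0: MATCH
Selected: next-hop 223.187.1.38 via eth1 (matched /28)


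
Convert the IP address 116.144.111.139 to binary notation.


116 = 01110100
144 = 10010000
111 = 01101111
139 = 10001011
Binary: 01110100.10010000.01101111.10001011


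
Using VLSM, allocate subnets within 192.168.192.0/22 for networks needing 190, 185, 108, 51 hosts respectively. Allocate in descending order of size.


190 hosts -> /24 (254 usable): 192.168.192.0/24
185 hosts -> /24 (254 usable): 192.168.193.0/24
108 hosts -> /25 (126 usable): 192.168.194.0/25
51 hosts -> /26 (62 usable): 192.168.194.128/26
Allocation: 192.168.192.0/24 (190 hosts, 254 usable); 192.168.193.0/24 (185 hosts, 254 usable); 192.168.194.0/25 (108 hosts, 126 usable); 192.168.194.128/26 (51 hosts, 62 usable)


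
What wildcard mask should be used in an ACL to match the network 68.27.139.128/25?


Subnet mask: 255.255.255.128
Wildcard = 255.255.255.255 - subnet mask
255 - 255 = 0
255 - 255 = 0
255 - 255 = 0
255 - 128 = 127
Wildcard: 0.0.0.127


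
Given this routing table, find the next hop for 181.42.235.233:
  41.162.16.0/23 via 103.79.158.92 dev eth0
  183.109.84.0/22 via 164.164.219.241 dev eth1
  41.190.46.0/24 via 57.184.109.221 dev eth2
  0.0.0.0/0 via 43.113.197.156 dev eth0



Longest prefix match for 181.42.235.233:
  /23 41.162.16.0: no
  /22 183.109.84.0: no
  /24 41.190.46.0: no
  /0 0.0.0.0: MATCH
Selected: next-hop 43.113.197.156 via eth0 (matched /0)


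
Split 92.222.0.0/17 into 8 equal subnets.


New prefix = 17 + 3 = 20
Each subnet has 4096 addresses
  92.222.0.0/20
  92.222.16.0/20
  92.222.32.0/20
  92.222.48.0/20
  92.222.64.0/20
  92.222.80.0/20
  92.222.96.0/20
  92.222.112.0/20
Subnets: 92.222.0.0/20, 92.222.16.0/20, 92.222.32.0/20, 92.222.48.0/20, 92.222.64.0/20, 92.222.80.0/20, 92.222.96.0/20, 92.222.112.0/20


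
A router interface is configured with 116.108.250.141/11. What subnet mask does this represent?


/11 means 11 network bits, 21 host bits
Binary: 11111111111000000000000000000000
Mask: 255.224.0.0


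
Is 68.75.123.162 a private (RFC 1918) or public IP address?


RFC 1918 private ranges:
  10.0.0.0/8 (10.0.0.0 - 10.255.255.255)
  172.16.0.0/12 (172.16.0.0 - 172.31.255.255)
  192.168.0.0/16 (192.168.0.0 - 192.168.255.255)
Public (not in any RFC 1918 range)


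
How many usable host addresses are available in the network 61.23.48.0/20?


Host bits = 32 - 20 = 12
Total addresses = 2^12 = 4096
Usable = total - 2 (network and broadcast)
Usable hosts: 4094


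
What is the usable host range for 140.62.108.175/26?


Network: 140.62.108.128
Broadcast: 140.62.108.191
First usable = network + 1
Last usable = broadcast - 1
Range: 140.62.108.129 to 140.62.108.190


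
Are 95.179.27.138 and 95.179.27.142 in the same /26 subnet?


Mask: 255.255.255.192
95.179.27.138 AND mask = 95.179.27.128
95.179.27.142 AND mask = 95.179.27.128
Yes, same subnet (95.179.27.128)


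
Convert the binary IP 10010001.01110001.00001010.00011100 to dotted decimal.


10010001 = 145
01110001 = 113
00001010 = 10
00011100 = 28
IP: 145.113.10.28


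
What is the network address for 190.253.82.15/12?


IP:   10111110.11111101.01010010.00001111
Mask: 11111111.11110000.00000000.00000000
AND operation:
Net:  10111110.11110000.00000000.00000000
Network: 190.240.0.0/12


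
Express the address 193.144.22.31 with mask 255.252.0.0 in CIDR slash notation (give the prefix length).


Binary: 11111111.11111100.00000000.00000000
Count leading 1s
Prefix: /14


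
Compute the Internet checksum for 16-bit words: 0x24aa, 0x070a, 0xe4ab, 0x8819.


Sum all words (with carry folding):
+ 0x24aa = 0x24aa
+ 0x070a = 0x2bb4
+ 0xe4ab = 0x1060
+ 0x8819 = 0x9879
One's complement: ~0x9879
Checksum = 0x6786


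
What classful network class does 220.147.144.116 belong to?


First octet: 220
Binary: 11011100
110xxxxx -> Class C (192-223)
Class C, default mask 255.255.255.0 (/24)


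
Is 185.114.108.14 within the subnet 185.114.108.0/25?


Subnet network: 185.114.108.0
Test IP AND mask: 185.114.108.0
Yes, 185.114.108.14 is in 185.114.108.0/25


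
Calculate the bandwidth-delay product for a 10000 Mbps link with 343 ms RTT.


BDP = bandwidth * RTT
= 10000 Mbps * 343 ms
= 10000 * 1e6 * 343 / 1000 bits
= 3430000000 bits
= 428750000 bytes
= 418701.1719 KB
BDP = 3430000000 bits (428750000 bytes)


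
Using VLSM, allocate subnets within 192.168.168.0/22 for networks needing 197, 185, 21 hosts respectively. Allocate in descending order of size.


197 hosts -> /24 (254 usable): 192.168.168.0/24
185 hosts -> /24 (254 usable): 192.168.169.0/24
21 hosts -> /27 (30 usable): 192.168.170.0/27
Allocation: 192.168.168.0/24 (197 hosts, 254 usable); 192.168.169.0/24 (185 hosts, 254 usable); 192.168.170.0/27 (21 hosts, 30 usable)


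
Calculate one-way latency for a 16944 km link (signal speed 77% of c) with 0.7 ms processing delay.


Speed = 0.77 * 3e5 km/s = 231000 km/s
Propagation delay = 16944 / 231000 = 0.0734 s = 73.3506 ms
Processing delay = 0.7 ms
Total one-way latency = 74.0506 ms


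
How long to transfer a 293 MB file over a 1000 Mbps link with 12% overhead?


Effective throughput = 1000 * (1 - 12/100) = 880 Mbps
File size in Mb = 293 * 8 = 2344 Mb
Time = 2344 / 880
Time = 2.6636 seconds


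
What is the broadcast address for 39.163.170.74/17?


Network: 39.163.128.0/17
Host bits = 15
Set all host bits to 1:
Broadcast: 39.163.255.255


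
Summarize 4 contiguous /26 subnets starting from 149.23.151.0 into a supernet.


Original prefix: /26
Number of subnets: 4 = 2^2
New prefix = 26 - 2 = 24
Supernet: 149.23.151.0/24


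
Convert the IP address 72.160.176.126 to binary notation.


72 = 01001000
160 = 10100000
176 = 10110000
126 = 01111110
Binary: 01001000.10100000.10110000.01111110


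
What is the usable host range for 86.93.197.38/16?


Network: 86.93.0.0
Broadcast: 86.93.255.255
First usable = network + 1
Last usable = broadcast - 1
Range: 86.93.0.1 to 86.93.255.254


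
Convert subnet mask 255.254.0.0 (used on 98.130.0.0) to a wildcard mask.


Subnet mask: 255.254.0.0
Wildcard = 255.255.255.255 - subnet mask
255 - 255 = 0
255 - 254 = 1
255 - 0 = 255
255 - 0 = 255
Wildcard: 0.1.255.255


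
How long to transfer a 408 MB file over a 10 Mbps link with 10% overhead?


Effective throughput = 10 * (1 - 10/100) = 9 Mbps
File size in Mb = 408 * 8 = 3264 Mb
Time = 3264 / 9
Time = 362.6667 seconds


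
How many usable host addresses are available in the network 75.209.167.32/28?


Host bits = 32 - 28 = 4
Total addresses = 2^4 = 16
Usable = total - 2 (network and broadcast)
Usable hosts: 14


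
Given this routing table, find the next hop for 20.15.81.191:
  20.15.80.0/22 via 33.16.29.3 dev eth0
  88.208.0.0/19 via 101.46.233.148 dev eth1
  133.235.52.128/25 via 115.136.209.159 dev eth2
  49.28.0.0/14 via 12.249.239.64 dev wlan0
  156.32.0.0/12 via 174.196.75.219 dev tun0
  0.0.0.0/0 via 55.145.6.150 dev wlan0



Longest prefix match for 20.15.81.191:
  /22 20.15.80.0: MATCH
  /19 88.208.0.0: no
  /25 133.235.52.128: no
  /14 49.28.0.0: no
  /12 156.32.0.0: no
  /0 0.0.0.0: MATCH
Selected: next-hop 33.16.29.3 via eth0 (matched /22)


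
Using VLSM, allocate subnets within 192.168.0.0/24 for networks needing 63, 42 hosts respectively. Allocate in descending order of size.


63 hosts -> /25 (126 usable): 192.168.0.0/25
42 hosts -> /26 (62 usable): 192.168.0.128/26
Allocation: 192.168.0.0/25 (63 hosts, 126 usable); 192.168.0.128/26 (42 hosts, 62 usable)


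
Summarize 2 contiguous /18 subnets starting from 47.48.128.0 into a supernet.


Original prefix: /18
Number of subnets: 2 = 2^1
New prefix = 18 - 1 = 17
Supernet: 47.48.128.0/17


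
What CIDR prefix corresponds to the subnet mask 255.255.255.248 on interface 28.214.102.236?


Binary: 11111111.11111111.11111111.11111000
Count leading 1s
Prefix: /29


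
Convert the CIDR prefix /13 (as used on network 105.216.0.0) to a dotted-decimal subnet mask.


/13 means 13 network bits, 19 host bits
Binary: 11111111111110000000000000000000
Mask: 255.248.0.0


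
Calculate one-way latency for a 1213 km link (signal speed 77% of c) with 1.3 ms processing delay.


Speed = 0.77 * 3e5 km/s = 231000 km/s
Propagation delay = 1213 / 231000 = 0.0053 s = 5.2511 ms
Processing delay = 1.3 ms
Total one-way latency = 6.5511 ms


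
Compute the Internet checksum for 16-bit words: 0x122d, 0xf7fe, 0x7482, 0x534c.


Sum all words (with carry folding):
+ 0x122d = 0x122d
+ 0xf7fe = 0x0a2c
+ 0x7482 = 0x7eae
+ 0x534c = 0xd1fa
One's complement: ~0xd1fa
Checksum = 0x2e05


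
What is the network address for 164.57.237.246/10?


IP:   10100100.00111001.11101101.11110110
Mask: 11111111.11000000.00000000.00000000
AND operation:
Net:  10100100.00000000.00000000.00000000
Network: 164.0.0.0/10


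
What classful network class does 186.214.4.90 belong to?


First octet: 186
Binary: 10111010
10xxxxxx -> Class B (128-191)
Class B, default mask 255.255.0.0 (/16)


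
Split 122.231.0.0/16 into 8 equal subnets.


New prefix = 16 + 3 = 19
Each subnet has 8192 addresses
  122.231.0.0/19
  122.231.32.0/19
  122.231.64.0/19
  122.231.96.0/19
  122.231.128.0/19
  122.231.160.0/19
  122.231.192.0/19
  122.231.224.0/19
Subnets: 122.231.0.0/19, 122.231.32.0/19, 122.231.64.0/19, 122.231.96.0/19, 122.231.128.0/19, 122.231.160.0/19, 122.231.192.0/19, 122.231.224.0/19


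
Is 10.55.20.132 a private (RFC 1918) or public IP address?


RFC 1918 private ranges:
  10.0.0.0/8 (10.0.0.0 - 10.255.255.255)
  172.16.0.0/12 (172.16.0.0 - 172.31.255.255)
  192.168.0.0/16 (192.168.0.0 - 192.168.255.255)
Private (in 10.0.0.0/8)


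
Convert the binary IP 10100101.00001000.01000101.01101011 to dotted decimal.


10100101 = 165
00001000 = 8
01000101 = 69
01101011 = 107
IP: 165.8.69.107


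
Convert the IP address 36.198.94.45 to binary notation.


36 = 00100100
198 = 11000110
94 = 01011110
45 = 00101101
Binary: 00100100.11000110.01011110.00101101


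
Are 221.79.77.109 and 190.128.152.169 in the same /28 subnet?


Mask: 255.255.255.240
221.79.77.109 AND mask = 221.79.77.96
190.128.152.169 AND mask = 190.128.152.160
No, different subnets (221.79.77.96 vs 190.128.152.160)


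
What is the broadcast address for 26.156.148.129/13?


Network: 26.152.0.0/13
Host bits = 19
Set all host bits to 1:
Broadcast: 26.159.255.255


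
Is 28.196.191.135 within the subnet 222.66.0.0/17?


Subnet network: 222.66.0.0
Test IP AND mask: 28.196.128.0
No, 28.196.191.135 is not in 222.66.0.0/17


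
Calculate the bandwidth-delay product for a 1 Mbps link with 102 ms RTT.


BDP = bandwidth * RTT
= 1 Mbps * 102 ms
= 1 * 1e6 * 102 / 1000 bits
= 102000 bits
= 12750 bytes
= 12.4512 KB
BDP = 102000 bits (12750 bytes)


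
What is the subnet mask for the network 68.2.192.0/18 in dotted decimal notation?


/18 means 18 network bits, 14 host bits
Binary: 11111111111111111100000000000000
Mask: 255.255.192.0


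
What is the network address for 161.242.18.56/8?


IP:   10100001.11110010.00010010.00111000
Mask: 11111111.00000000.00000000.00000000
AND operation:
Net:  10100001.00000000.00000000.00000000
Network: 161.0.0.0/8


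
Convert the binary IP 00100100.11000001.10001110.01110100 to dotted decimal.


00100100 = 36
11000001 = 193
10001110 = 142
01110100 = 116
IP: 36.193.142.116


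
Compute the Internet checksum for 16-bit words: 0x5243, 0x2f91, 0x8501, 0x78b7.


Sum all words (with carry folding):
+ 0x5243 = 0x5243
+ 0x2f91 = 0x81d4
+ 0x8501 = 0x06d6
+ 0x78b7 = 0x7f8d
One's complement: ~0x7f8d
Checksum = 0x8072


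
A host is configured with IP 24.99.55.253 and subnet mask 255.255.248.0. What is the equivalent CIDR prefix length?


Binary: 11111111.11111111.11111000.00000000
Count leading 1s
Prefix: /21


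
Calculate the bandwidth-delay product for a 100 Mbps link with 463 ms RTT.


BDP = bandwidth * RTT
= 100 Mbps * 463 ms
= 100 * 1e6 * 463 / 1000 bits
= 46300000 bits
= 5787500 bytes
= 5651.8555 KB
BDP = 46300000 bits (5787500 bytes)


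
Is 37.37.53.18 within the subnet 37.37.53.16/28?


Subnet network: 37.37.53.16
Test IP AND mask: 37.37.53.16
Yes, 37.37.53.18 is in 37.37.53.16/28


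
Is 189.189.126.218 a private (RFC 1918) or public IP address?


RFC 1918 private ranges:
  10.0.0.0/8 (10.0.0.0 - 10.255.255.255)
  172.16.0.0/12 (172.16.0.0 - 172.31.255.255)
  192.168.0.0/16 (192.168.0.0 - 192.168.255.255)
Public (not in any RFC 1918 range)


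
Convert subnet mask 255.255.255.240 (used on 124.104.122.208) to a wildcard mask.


Subnet mask: 255.255.255.240
Wildcard = 255.255.255.255 - subnet mask
255 - 255 = 0
255 - 255 = 0
255 - 255 = 0
255 - 240 = 15
Wildcard: 0.0.0.15


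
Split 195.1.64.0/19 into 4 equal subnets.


New prefix = 19 + 2 = 21
Each subnet has 2048 addresses
  195.1.64.0/21
  195.1.72.0/21
  195.1.80.0/21
  195.1.88.0/21
Subnets: 195.1.64.0/21, 195.1.72.0/21, 195.1.80.0/21, 195.1.88.0/21


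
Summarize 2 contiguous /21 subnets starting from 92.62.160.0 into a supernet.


Original prefix: /21
Number of subnets: 2 = 2^1
New prefix = 21 - 1 = 20
Supernet: 92.62.160.0/20


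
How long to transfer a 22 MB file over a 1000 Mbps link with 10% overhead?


Effective throughput = 1000 * (1 - 10/100) = 900 Mbps
File size in Mb = 22 * 8 = 176 Mb
Time = 176 / 900
Time = 0.1956 seconds


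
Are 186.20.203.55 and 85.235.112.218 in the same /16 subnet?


Mask: 255.255.0.0
186.20.203.55 AND mask = 186.20.0.0
85.235.112.218 AND mask = 85.235.0.0
No, different subnets (186.20.0.0 vs 85.235.0.0)


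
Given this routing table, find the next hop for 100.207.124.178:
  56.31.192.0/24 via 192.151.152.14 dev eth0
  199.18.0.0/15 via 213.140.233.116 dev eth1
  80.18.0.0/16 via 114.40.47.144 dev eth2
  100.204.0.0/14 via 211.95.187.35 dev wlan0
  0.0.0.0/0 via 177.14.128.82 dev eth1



Longest prefix match for 100.207.124.178:
  /24 56.31.192.0: no
  /15 199.18.0.0: no
  /16 80.18.0.0: no
  /14 100.204.0.0: MATCH
  /0 0.0.0.0: MATCH
Selected: next-hop 211.95.187.35 via wlan0 (matched /14)


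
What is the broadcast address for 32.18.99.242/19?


Network: 32.18.96.0/19
Host bits = 13
Set all host bits to 1:
Broadcast: 32.18.127.255


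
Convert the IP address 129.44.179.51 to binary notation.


129 = 10000001
44 = 00101100
179 = 10110011
51 = 00110011
Binary: 10000001.00101100.10110011.00110011


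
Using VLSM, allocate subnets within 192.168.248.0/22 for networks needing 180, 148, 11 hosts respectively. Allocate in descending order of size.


180 hosts -> /24 (254 usable): 192.168.248.0/24
148 hosts -> /24 (254 usable): 192.168.249.0/24
11 hosts -> /28 (14 usable): 192.168.250.0/28
Allocation: 192.168.248.0/24 (180 hosts, 254 usable); 192.168.249.0/24 (148 hosts, 254 usable); 192.168.250.0/28 (11 hosts, 14 usable)


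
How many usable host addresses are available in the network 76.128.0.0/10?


Host bits = 32 - 10 = 22
Total addresses = 2^22 = 4194304
Usable = total - 2 (network and broadcast)
Usable hosts: 4194302


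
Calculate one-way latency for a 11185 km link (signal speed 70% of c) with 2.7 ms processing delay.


Speed = 0.7 * 3e5 km/s = 210000 km/s
Propagation delay = 11185 / 210000 = 0.0533 s = 53.2619 ms
Processing delay = 2.7 ms
Total one-way latency = 55.9619 ms


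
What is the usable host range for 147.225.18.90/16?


Network: 147.225.0.0
Broadcast: 147.225.255.255
First usable = network + 1
Last usable = broadcast - 1
Range: 147.225.0.1 to 147.225.255.254


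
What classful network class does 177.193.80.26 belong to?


First octet: 177
Binary: 10110001
10xxxxxx -> Class B (128-191)
Class B, default mask 255.255.0.0 (/16)


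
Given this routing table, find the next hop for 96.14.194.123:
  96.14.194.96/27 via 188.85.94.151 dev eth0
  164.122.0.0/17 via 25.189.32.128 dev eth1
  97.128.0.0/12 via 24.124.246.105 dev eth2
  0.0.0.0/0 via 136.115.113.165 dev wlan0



Longest prefix match for 96.14.194.123:
  /27 96.14.194.96: MATCH
  /17 164.122.0.0: no
  /12 97.128.0.0: no
  /0 0.0.0.0: MATCH
Selected: next-hop 188.85.94.151 via eth0 (matched /27)


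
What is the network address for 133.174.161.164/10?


IP:   10000101.10101110.10100001.10100100
Mask: 11111111.11000000.00000000.00000000
AND operation:
Net:  10000101.10000000.00000000.00000000
Network: 133.128.0.0/10


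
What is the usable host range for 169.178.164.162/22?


Network: 169.178.164.0
Broadcast: 169.178.167.255
First usable = network + 1
Last usable = broadcast - 1
Range: 169.178.164.1 to 169.178.167.254


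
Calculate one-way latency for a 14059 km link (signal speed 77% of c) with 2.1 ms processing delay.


Speed = 0.77 * 3e5 km/s = 231000 km/s
Propagation delay = 14059 / 231000 = 0.0609 s = 60.8615 ms
Processing delay = 2.1 ms
Total one-way latency = 62.9615 ms


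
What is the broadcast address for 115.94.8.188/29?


Network: 115.94.8.184/29
Host bits = 3
Set all host bits to 1:
Broadcast: 115.94.8.191


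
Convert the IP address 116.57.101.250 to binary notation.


116 = 01110100
57 = 00111001
101 = 01100101
250 = 11111010
Binary: 01110100.00111001.01100101.11111010


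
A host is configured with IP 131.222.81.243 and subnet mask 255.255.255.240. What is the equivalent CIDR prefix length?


Binary: 11111111.11111111.11111111.11110000
Count leading 1s
Prefix: /28


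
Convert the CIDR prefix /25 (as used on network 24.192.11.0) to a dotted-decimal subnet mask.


/25 means 25 network bits, 7 host bits
Binary: 11111111111111111111111110000000
Mask: 255.255.255.128


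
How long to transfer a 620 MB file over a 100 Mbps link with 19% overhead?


Effective throughput = 100 * (1 - 19/100) = 81 Mbps
File size in Mb = 620 * 8 = 4960 Mb
Time = 4960 / 81
Time = 61.2346 seconds


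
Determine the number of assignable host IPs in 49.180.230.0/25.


Host bits = 32 - 25 = 7
Total addresses = 2^7 = 128
Usable = total - 2 (network and broadcast)
Usable hosts: 126


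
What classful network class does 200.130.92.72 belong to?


First octet: 200
Binary: 11001000
110xxxxx -> Class C (192-223)
Class C, default mask 255.255.255.0 (/24)


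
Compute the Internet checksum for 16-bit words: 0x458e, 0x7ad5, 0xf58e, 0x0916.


Sum all words (with carry folding):
+ 0x458e = 0x458e
+ 0x7ad5 = 0xc063
+ 0xf58e = 0xb5f2
+ 0x0916 = 0xbf08
One's complement: ~0xbf08
Checksum = 0x40f7


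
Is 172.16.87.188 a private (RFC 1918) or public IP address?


RFC 1918 private ranges:
  10.0.0.0/8 (10.0.0.0 - 10.255.255.255)
  172.16.0.0/12 (172.16.0.0 - 172.31.255.255)
  192.168.0.0/16 (192.168.0.0 - 192.168.255.255)
Private (in 172.16.0.0/12)


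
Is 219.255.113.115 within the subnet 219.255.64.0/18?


Subnet network: 219.255.64.0
Test IP AND mask: 219.255.64.0
Yes, 219.255.113.115 is in 219.255.64.0/18


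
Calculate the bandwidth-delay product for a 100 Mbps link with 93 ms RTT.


BDP = bandwidth * RTT
= 100 Mbps * 93 ms
= 100 * 1e6 * 93 / 1000 bits
= 9300000 bits
= 1162500 bytes
= 1135.2539 KB
BDP = 9300000 bits (1162500 bytes)


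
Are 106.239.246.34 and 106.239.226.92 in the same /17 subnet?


Mask: 255.255.128.0
106.239.246.34 AND mask = 106.239.128.0
106.239.226.92 AND mask = 106.239.128.0
Yes, same subnet (106.239.128.0)


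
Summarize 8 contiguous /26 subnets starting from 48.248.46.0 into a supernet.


Original prefix: /26
Number of subnets: 8 = 2^3
New prefix = 26 - 3 = 23
Supernet: 48.248.46.0/23


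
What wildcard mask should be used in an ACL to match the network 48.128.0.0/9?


Subnet mask: 255.128.0.0
Wildcard = 255.255.255.255 - subnet mask
255 - 255 = 0
255 - 128 = 127
255 - 0 = 255
255 - 0 = 255
Wildcard: 0.127.255.255


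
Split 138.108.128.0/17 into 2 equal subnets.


New prefix = 17 + 1 = 18
Each subnet has 16384 addresses
  138.108.128.0/18
  138.108.192.0/18
Subnets: 138.108.128.0/18, 138.108.192.0/18


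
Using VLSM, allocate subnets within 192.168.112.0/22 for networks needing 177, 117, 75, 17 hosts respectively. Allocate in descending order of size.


177 hosts -> /24 (254 usable): 192.168.112.0/24
117 hosts -> /25 (126 usable): 192.168.113.0/25
75 hosts -> /25 (126 usable): 192.168.113.128/25
17 hosts -> /27 (30 usable): 192.168.114.0/27
Allocation: 192.168.112.0/24 (177 hosts, 254 usable); 192.168.113.0/25 (117 hosts, 126 usable); 192.168.113.128/25 (75 hosts, 126 usable); 192.168.114.0/27 (17 hosts, 30 usable)


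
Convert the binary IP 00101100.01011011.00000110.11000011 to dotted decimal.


00101100 = 44
01011011 = 91
00000110 = 6
11000011 = 195
IP: 44.91.6.195


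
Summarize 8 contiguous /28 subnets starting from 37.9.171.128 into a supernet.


Original prefix: /28
Number of subnets: 8 = 2^3
New prefix = 28 - 3 = 25
Supernet: 37.9.171.128/25


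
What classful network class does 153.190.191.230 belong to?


First octet: 153
Binary: 10011001
10xxxxxx -> Class B (128-191)
Class B, default mask 255.255.0.0 (/16)


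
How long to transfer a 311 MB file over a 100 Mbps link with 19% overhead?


Effective throughput = 100 * (1 - 19/100) = 81 Mbps
File size in Mb = 311 * 8 = 2488 Mb
Time = 2488 / 81
Time = 30.716 seconds


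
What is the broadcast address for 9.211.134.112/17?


Network: 9.211.128.0/17
Host bits = 15
Set all host bits to 1:
Broadcast: 9.211.255.255


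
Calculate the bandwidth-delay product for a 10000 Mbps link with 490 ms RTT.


BDP = bandwidth * RTT
= 10000 Mbps * 490 ms
= 10000 * 1e6 * 490 / 1000 bits
= 4900000000 bits
= 612500000 bytes
= 598144.5312 KB
BDP = 4900000000 bits (612500000 bytes)


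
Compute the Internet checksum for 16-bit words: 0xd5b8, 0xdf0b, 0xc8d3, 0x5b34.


Sum all words (with carry folding):
+ 0xd5b8 = 0xd5b8
+ 0xdf0b = 0xb4c4
+ 0xc8d3 = 0x7d98
+ 0x5b34 = 0xd8cc
One's complement: ~0xd8cc
Checksum = 0x2733


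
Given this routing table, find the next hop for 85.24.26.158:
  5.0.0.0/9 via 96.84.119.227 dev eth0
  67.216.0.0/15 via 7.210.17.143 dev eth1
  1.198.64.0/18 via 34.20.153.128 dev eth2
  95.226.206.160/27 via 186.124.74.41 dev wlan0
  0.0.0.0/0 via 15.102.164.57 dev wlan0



Longest prefix match for 85.24.26.158:
  /9 5.0.0.0: no
  /15 67.216.0.0: no
  /18 1.198.64.0: no
  /27 95.226.206.160: no
  /0 0.0.0.0: MATCH
Selected: next-hop 15.102.164.57 via wlan0 (matched /0)


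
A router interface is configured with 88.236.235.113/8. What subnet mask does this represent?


/8 means 8 network bits, 24 host bits
Binary: 11111111000000000000000000000000
Mask: 255.0.0.0


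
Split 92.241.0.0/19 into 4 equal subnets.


New prefix = 19 + 2 = 21
Each subnet has 2048 addresses
  92.241.0.0/21
  92.241.8.0/21
  92.241.16.0/21
  92.241.24.0/21
Subnets: 92.241.0.0/21, 92.241.8.0/21, 92.241.16.0/21, 92.241.24.0/21


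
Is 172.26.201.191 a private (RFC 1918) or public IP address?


RFC 1918 private ranges:
  10.0.0.0/8 (10.0.0.0 - 10.255.255.255)
  172.16.0.0/12 (172.16.0.0 - 172.31.255.255)
  192.168.0.0/16 (192.168.0.0 - 192.168.255.255)
Private (in 172.16.0.0/12)


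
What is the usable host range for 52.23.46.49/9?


Network: 52.0.0.0
Broadcast: 52.127.255.255
First usable = network + 1
Last usable = broadcast - 1
Range: 52.0.0.1 to 52.127.255.254


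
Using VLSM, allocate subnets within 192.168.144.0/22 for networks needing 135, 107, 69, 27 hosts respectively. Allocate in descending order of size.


135 hosts -> /24 (254 usable): 192.168.144.0/24
107 hosts -> /25 (126 usable): 192.168.145.0/25
69 hosts -> /25 (126 usable): 192.168.145.128/25
27 hosts -> /27 (30 usable): 192.168.146.0/27
Allocation: 192.168.144.0/24 (135 hosts, 254 usable); 192.168.145.0/25 (107 hosts, 126 usable); 192.168.145.128/25 (69 hosts, 126 usable); 192.168.146.0/27 (27 hosts, 30 usable)


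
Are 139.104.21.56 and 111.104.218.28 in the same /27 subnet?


Mask: 255.255.255.224
139.104.21.56 AND mask = 139.104.21.32
111.104.218.28 AND mask = 111.104.218.0
No, different subnets (139.104.21.32 vs 111.104.218.0)


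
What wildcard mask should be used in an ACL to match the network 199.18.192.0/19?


Subnet mask: 255.255.224.0
Wildcard = 255.255.255.255 - subnet mask
255 - 255 = 0
255 - 255 = 0
255 - 224 = 31
255 - 0 = 255
Wildcard: 0.0.31.255


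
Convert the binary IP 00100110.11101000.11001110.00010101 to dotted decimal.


00100110 = 38
11101000 = 232
11001110 = 206
00010101 = 21
IP: 38.232.206.21


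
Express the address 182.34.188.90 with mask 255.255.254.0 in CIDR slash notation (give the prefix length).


Binary: 11111111.11111111.11111110.00000000
Count leading 1s
Prefix: /23


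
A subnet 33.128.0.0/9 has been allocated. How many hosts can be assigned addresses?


Host bits = 32 - 9 = 23
Total addresses = 2^23 = 8388608
Usable = total - 2 (network and broadcast)
Usable hosts: 8388606


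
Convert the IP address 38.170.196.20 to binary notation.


38 = 00100110
170 = 10101010
196 = 11000100
20 = 00010100
Binary: 00100110.10101010.11000100.00010100


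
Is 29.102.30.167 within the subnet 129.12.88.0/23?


Subnet network: 129.12.88.0
Test IP AND mask: 29.102.30.0
No, 29.102.30.167 is not in 129.12.88.0/23


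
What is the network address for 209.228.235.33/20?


IP:   11010001.11100100.11101011.00100001
Mask: 11111111.11111111.11110000.00000000
AND operation:
Net:  11010001.11100100.11100000.00000000
Network: 209.228.224.0/20


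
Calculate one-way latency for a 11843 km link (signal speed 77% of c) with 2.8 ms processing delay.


Speed = 0.77 * 3e5 km/s = 231000 km/s
Propagation delay = 11843 / 231000 = 0.0513 s = 51.2684 ms
Processing delay = 2.8 ms
Total one-way latency = 54.0684 ms


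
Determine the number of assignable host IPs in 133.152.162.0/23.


Host bits = 32 - 23 = 9
Total addresses = 2^9 = 512
Usable = total - 2 (network and broadcast)
Usable hosts: 510


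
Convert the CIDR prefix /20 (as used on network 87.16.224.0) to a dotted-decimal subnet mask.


/20 means 20 network bits, 12 host bits
Binary: 11111111111111111111000000000000
Mask: 255.255.240.0


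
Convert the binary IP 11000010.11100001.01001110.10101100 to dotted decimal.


11000010 = 194
11100001 = 225
01001110 = 78
10101100 = 172
IP: 194.225.78.172


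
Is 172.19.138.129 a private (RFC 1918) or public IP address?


RFC 1918 private ranges:
  10.0.0.0/8 (10.0.0.0 - 10.255.255.255)
  172.16.0.0/12 (172.16.0.0 - 172.31.255.255)
  192.168.0.0/16 (192.168.0.0 - 192.168.255.255)
Private (in 172.16.0.0/12)


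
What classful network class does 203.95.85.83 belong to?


First octet: 203
Binary: 11001011
110xxxxx -> Class C (192-223)
Class C, default mask 255.255.255.0 (/24)


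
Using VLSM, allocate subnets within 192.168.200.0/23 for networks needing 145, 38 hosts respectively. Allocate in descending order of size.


145 hosts -> /24 (254 usable): 192.168.200.0/24
38 hosts -> /26 (62 usable): 192.168.201.0/26
Allocation: 192.168.200.0/24 (145 hosts, 254 usable); 192.168.201.0/26 (38 hosts, 62 usable)


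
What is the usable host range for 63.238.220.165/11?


Network: 63.224.0.0
Broadcast: 63.255.255.255
First usable = network + 1
Last usable = broadcast - 1
Range: 63.224.0.1 to 63.255.255.254


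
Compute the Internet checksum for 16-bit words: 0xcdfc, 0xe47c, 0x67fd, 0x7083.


Sum all words (with carry folding):
+ 0xcdfc = 0xcdfc
+ 0xe47c = 0xb279
+ 0x67fd = 0x1a77
+ 0x7083 = 0x8afa
One's complement: ~0x8afa
Checksum = 0x7505


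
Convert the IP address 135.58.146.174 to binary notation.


135 = 10000111
58 = 00111010
146 = 10010010
174 = 10101110
Binary: 10000111.00111010.10010010.10101110


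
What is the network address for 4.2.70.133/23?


IP:   00000100.00000010.01000110.10000101
Mask: 11111111.11111111.11111110.00000000
AND operation:
Net:  00000100.00000010.01000110.00000000
Network: 4.2.70.0/23


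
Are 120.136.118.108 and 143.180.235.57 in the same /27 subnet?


Mask: 255.255.255.224
120.136.118.108 AND mask = 120.136.118.96
143.180.235.57 AND mask = 143.180.235.32
No, different subnets (120.136.118.96 vs 143.180.235.32)


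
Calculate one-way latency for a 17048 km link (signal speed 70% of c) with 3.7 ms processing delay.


Speed = 0.7 * 3e5 km/s = 210000 km/s
Propagation delay = 17048 / 210000 = 0.0812 s = 81.181 ms
Processing delay = 3.7 ms
Total one-way latency = 84.881 ms


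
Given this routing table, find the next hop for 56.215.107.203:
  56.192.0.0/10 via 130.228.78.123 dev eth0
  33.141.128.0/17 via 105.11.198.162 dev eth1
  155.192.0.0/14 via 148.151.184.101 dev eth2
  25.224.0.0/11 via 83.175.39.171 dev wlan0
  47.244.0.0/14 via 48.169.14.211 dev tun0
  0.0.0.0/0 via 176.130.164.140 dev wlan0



Longest prefix match for 56.215.107.203:
  /10 56.192.0.0: MATCH
  /17 33.141.128.0: no
  /14 155.192.0.0: no
  /11 25.224.0.0: no
  /14 47.244.0.0: no
  /0 0.0.0.0: MATCH
Selected: next-hop 130.228.78.123 via eth0 (matched /10)


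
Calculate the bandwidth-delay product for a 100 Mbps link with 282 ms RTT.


BDP = bandwidth * RTT
= 100 Mbps * 282 ms
= 100 * 1e6 * 282 / 1000 bits
= 28200000 bits
= 3525000 bytes
= 3442.3828 KB
BDP = 28200000 bits (3525000 bytes)
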